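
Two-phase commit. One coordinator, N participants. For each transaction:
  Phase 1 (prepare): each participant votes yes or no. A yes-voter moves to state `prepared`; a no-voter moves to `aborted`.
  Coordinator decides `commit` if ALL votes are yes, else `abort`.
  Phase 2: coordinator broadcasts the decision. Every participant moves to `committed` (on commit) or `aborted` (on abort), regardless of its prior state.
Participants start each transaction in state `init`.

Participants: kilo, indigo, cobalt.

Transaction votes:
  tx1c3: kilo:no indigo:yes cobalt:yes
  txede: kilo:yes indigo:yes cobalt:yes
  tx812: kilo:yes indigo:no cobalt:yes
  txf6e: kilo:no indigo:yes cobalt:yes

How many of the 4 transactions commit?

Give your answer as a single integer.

Answer: 1

Derivation:
tx1c3: no from kilo -> abort (commits=0)
txede: all yes -> commit (commits=1)
tx812: no from indigo -> abort (commits=1)
txf6e: no from kilo -> abort (commits=1)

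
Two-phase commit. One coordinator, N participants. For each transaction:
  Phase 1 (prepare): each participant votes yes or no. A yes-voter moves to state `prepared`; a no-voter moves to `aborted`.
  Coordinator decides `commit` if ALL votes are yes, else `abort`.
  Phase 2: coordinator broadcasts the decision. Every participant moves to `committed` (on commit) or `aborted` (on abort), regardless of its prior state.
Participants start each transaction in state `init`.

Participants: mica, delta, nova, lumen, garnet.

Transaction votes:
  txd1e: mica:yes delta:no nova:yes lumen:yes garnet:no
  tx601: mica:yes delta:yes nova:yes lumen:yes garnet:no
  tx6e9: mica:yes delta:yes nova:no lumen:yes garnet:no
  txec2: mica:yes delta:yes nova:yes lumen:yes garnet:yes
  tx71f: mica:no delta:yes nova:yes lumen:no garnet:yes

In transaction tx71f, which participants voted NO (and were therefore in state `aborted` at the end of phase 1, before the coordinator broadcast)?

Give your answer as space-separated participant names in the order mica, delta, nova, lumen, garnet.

Answer: mica lumen

Derivation:
Txn tx71f phase 1: mica no -> aborted; delta yes -> prepared; nova yes -> prepared; lumen no -> aborted; garnet yes -> prepared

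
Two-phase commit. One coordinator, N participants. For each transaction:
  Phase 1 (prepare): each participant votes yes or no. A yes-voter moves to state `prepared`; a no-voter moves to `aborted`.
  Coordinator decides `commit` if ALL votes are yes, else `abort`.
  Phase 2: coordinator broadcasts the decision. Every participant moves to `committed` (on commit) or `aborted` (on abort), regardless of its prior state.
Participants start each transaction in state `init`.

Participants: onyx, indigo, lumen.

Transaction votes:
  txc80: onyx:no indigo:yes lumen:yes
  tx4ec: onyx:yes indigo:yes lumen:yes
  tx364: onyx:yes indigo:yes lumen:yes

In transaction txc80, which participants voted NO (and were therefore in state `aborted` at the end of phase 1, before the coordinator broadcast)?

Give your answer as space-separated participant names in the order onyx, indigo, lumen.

Answer: onyx

Derivation:
Txn txc80 phase 1: onyx no -> aborted; indigo yes -> prepared; lumen yes -> prepared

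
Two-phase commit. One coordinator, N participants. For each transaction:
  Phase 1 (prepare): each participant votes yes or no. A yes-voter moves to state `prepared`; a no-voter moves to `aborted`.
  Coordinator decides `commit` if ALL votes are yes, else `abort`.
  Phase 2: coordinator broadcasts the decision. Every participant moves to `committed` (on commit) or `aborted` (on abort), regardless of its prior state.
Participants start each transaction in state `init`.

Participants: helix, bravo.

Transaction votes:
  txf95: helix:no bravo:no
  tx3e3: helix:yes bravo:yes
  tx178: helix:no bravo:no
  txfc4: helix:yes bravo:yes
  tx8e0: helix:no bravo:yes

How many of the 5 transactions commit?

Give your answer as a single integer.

txf95: no from helix, bravo -> abort (commits=0)
tx3e3: all yes -> commit (commits=1)
tx178: no from helix, bravo -> abort (commits=1)
txfc4: all yes -> commit (commits=2)
tx8e0: no from helix -> abort (commits=2)

Answer: 2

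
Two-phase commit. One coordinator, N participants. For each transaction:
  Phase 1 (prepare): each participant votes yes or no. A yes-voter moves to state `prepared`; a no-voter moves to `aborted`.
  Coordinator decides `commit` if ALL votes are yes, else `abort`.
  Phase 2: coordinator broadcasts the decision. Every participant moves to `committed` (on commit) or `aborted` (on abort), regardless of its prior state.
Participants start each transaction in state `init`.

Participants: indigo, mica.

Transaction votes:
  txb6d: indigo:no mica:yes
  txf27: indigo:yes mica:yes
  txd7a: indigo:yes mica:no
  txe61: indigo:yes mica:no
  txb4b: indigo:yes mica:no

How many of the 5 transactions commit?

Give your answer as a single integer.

txb6d: no from indigo -> abort (commits=0)
txf27: all yes -> commit (commits=1)
txd7a: no from mica -> abort (commits=1)
txe61: no from mica -> abort (commits=1)
txb4b: no from mica -> abort (commits=1)

Answer: 1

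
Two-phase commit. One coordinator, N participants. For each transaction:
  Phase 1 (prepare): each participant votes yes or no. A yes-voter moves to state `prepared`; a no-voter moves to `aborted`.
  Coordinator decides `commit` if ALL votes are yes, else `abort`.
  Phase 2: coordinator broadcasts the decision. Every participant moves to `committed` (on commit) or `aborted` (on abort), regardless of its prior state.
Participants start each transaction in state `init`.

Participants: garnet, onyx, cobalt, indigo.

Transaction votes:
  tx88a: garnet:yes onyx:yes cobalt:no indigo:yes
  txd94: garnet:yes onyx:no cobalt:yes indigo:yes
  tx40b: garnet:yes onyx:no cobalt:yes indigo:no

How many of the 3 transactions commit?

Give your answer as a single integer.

tx88a: no from cobalt -> abort (commits=0)
txd94: no from onyx -> abort (commits=0)
tx40b: no from onyx, indigo -> abort (commits=0)

Answer: 0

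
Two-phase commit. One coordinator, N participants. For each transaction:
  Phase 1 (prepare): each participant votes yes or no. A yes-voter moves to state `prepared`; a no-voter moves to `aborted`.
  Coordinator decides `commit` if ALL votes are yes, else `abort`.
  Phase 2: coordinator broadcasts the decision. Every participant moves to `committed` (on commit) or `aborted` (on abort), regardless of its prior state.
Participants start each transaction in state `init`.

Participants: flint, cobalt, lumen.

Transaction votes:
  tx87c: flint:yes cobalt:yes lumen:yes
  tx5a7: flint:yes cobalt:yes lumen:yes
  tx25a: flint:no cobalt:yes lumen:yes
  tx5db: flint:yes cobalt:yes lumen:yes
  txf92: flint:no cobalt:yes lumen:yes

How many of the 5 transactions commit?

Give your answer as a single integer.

tx87c: all yes -> commit (commits=1)
tx5a7: all yes -> commit (commits=2)
tx25a: no from flint -> abort (commits=2)
tx5db: all yes -> commit (commits=3)
txf92: no from flint -> abort (commits=3)

Answer: 3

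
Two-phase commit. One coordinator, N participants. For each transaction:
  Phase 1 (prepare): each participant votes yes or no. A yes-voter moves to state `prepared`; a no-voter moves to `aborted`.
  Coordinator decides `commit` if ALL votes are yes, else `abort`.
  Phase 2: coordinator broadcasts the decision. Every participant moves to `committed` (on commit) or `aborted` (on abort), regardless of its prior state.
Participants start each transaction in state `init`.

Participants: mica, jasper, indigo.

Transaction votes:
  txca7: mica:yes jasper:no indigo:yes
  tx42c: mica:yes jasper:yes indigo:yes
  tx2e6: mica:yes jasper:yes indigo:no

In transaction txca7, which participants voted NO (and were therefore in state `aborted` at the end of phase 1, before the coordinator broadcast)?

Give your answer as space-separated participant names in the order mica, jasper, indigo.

Answer: jasper

Derivation:
Txn txca7 phase 1: mica yes -> prepared; jasper no -> aborted; indigo yes -> prepared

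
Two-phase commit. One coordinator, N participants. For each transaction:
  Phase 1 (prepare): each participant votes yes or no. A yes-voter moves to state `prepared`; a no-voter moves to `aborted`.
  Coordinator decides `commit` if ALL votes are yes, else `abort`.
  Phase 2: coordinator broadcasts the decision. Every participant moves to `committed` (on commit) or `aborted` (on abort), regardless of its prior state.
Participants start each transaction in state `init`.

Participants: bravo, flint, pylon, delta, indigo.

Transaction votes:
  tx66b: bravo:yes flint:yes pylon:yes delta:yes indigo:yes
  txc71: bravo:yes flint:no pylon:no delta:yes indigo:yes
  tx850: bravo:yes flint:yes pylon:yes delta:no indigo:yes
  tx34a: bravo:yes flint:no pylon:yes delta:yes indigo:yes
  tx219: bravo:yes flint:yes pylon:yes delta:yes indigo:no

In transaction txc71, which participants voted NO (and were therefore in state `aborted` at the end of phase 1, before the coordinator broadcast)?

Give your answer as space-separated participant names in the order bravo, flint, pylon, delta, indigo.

Answer: flint pylon

Derivation:
Txn txc71 phase 1: bravo yes -> prepared; flint no -> aborted; pylon no -> aborted; delta yes -> prepared; indigo yes -> prepared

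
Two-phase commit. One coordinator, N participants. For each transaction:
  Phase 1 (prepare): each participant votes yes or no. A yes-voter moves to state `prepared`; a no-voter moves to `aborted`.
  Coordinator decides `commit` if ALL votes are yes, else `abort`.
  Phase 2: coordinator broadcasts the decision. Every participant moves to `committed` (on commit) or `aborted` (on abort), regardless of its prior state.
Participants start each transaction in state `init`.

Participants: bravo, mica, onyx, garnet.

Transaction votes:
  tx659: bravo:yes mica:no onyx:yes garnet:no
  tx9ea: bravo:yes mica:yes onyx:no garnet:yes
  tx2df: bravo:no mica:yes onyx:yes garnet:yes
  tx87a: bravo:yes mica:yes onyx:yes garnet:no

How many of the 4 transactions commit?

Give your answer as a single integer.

tx659: no from mica, garnet -> abort (commits=0)
tx9ea: no from onyx -> abort (commits=0)
tx2df: no from bravo -> abort (commits=0)
tx87a: no from garnet -> abort (commits=0)

Answer: 0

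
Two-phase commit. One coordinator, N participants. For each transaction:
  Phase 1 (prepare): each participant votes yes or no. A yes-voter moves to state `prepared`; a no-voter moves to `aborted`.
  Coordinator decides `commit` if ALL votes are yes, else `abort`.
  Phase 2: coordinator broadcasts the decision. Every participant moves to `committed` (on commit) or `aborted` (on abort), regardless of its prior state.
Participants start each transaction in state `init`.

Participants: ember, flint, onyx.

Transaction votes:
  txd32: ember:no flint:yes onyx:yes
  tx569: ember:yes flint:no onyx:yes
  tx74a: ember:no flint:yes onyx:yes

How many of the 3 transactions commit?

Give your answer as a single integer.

Answer: 0

Derivation:
txd32: no from ember -> abort (commits=0)
tx569: no from flint -> abort (commits=0)
tx74a: no from ember -> abort (commits=0)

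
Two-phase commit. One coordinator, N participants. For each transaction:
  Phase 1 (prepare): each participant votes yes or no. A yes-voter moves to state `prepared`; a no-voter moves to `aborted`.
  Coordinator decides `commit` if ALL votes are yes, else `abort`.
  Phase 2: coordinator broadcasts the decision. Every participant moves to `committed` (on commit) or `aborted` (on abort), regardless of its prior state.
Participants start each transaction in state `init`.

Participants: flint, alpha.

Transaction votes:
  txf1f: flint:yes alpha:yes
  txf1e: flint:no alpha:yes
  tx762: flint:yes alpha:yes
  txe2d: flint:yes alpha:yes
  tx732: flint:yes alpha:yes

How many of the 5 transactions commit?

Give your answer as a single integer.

Answer: 4

Derivation:
txf1f: all yes -> commit (commits=1)
txf1e: no from flint -> abort (commits=1)
tx762: all yes -> commit (commits=2)
txe2d: all yes -> commit (commits=3)
tx732: all yes -> commit (commits=4)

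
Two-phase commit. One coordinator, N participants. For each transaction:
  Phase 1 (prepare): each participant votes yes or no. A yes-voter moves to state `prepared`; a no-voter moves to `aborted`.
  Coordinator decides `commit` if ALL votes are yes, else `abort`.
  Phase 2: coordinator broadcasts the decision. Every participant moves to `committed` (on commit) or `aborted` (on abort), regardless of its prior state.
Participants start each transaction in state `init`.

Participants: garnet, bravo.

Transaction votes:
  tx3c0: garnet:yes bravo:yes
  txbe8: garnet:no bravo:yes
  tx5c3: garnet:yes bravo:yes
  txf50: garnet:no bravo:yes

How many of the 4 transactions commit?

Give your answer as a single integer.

Answer: 2

Derivation:
tx3c0: all yes -> commit (commits=1)
txbe8: no from garnet -> abort (commits=1)
tx5c3: all yes -> commit (commits=2)
txf50: no from garnet -> abort (commits=2)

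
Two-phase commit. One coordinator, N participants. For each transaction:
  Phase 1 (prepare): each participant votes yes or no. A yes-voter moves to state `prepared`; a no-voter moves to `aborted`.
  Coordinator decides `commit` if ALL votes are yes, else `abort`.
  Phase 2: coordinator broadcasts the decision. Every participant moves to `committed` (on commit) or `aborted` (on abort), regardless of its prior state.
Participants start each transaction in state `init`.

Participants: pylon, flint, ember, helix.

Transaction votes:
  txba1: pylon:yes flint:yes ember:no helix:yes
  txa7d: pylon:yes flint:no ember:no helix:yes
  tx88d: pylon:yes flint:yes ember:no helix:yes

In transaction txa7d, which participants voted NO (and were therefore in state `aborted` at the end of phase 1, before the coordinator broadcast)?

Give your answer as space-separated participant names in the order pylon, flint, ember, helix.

Txn txa7d phase 1: pylon yes -> prepared; flint no -> aborted; ember no -> aborted; helix yes -> prepared

Answer: flint ember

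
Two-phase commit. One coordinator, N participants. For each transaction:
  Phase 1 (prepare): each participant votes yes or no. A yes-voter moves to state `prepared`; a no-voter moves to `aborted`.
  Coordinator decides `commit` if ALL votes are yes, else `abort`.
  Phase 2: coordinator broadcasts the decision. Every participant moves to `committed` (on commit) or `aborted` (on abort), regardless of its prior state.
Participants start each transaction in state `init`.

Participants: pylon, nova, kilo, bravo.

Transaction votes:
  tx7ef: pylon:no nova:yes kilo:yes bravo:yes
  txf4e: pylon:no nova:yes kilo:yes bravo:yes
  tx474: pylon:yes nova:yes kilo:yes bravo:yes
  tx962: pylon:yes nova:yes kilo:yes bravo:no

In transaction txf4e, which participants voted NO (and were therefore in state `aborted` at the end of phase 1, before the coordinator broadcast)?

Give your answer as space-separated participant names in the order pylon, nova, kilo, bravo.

Txn txf4e phase 1: pylon no -> aborted; nova yes -> prepared; kilo yes -> prepared; bravo yes -> prepared

Answer: pylon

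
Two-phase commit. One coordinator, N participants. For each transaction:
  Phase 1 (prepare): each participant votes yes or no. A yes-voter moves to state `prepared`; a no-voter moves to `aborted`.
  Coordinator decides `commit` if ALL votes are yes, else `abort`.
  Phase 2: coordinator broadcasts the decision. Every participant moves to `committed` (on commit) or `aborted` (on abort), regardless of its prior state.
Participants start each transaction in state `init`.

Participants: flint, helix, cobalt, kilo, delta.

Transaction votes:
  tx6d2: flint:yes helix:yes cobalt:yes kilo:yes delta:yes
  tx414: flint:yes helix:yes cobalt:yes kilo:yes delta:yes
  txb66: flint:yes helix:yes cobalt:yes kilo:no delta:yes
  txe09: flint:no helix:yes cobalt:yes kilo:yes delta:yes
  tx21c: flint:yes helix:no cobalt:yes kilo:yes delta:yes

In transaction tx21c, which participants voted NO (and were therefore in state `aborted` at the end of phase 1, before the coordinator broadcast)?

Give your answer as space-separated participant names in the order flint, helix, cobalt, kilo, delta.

Answer: helix

Derivation:
Txn tx21c phase 1: flint yes -> prepared; helix no -> aborted; cobalt yes -> prepared; kilo yes -> prepared; delta yes -> prepared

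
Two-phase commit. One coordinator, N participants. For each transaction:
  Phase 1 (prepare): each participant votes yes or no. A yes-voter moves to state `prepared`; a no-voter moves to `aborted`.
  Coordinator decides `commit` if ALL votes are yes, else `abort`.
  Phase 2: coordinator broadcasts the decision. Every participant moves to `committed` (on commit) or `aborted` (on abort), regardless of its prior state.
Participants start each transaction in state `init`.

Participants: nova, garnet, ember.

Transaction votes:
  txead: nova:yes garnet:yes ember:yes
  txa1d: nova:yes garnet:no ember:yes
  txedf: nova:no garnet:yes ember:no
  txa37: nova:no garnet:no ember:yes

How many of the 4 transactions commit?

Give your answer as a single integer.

Answer: 1

Derivation:
txead: all yes -> commit (commits=1)
txa1d: no from garnet -> abort (commits=1)
txedf: no from nova, ember -> abort (commits=1)
txa37: no from nova, garnet -> abort (commits=1)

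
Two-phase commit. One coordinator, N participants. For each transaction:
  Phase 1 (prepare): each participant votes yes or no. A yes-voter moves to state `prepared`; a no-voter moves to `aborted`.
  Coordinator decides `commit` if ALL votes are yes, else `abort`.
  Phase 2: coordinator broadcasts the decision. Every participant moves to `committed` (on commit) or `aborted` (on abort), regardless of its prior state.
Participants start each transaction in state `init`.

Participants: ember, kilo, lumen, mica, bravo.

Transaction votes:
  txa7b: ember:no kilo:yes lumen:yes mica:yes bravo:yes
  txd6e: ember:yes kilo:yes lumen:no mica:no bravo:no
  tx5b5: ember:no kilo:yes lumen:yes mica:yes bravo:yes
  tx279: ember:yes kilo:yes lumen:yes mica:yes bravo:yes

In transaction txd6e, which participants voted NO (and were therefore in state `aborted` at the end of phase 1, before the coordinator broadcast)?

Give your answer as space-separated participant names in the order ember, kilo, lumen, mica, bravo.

Txn txd6e phase 1: ember yes -> prepared; kilo yes -> prepared; lumen no -> aborted; mica no -> aborted; bravo no -> aborted

Answer: lumen mica bravo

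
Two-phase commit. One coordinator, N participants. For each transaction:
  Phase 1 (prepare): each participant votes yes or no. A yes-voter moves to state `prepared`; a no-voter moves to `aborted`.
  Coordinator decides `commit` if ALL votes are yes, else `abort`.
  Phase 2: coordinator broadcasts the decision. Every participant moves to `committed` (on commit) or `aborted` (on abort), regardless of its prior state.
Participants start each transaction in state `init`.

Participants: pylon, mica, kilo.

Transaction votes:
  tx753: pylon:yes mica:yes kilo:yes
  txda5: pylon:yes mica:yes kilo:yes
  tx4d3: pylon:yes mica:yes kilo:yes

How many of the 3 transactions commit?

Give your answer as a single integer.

Answer: 3

Derivation:
tx753: all yes -> commit (commits=1)
txda5: all yes -> commit (commits=2)
tx4d3: all yes -> commit (commits=3)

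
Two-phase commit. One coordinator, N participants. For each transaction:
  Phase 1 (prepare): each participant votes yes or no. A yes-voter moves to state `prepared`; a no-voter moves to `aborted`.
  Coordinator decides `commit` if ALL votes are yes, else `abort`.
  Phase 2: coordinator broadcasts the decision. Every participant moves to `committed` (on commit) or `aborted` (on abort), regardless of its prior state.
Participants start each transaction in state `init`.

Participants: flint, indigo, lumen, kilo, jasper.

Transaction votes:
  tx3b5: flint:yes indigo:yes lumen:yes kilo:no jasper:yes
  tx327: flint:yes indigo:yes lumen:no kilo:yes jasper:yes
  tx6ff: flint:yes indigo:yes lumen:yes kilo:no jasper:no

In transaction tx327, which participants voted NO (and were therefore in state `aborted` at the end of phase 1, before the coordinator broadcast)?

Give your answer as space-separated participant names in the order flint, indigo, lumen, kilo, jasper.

Answer: lumen

Derivation:
Txn tx327 phase 1: flint yes -> prepared; indigo yes -> prepared; lumen no -> aborted; kilo yes -> prepared; jasper yes -> prepared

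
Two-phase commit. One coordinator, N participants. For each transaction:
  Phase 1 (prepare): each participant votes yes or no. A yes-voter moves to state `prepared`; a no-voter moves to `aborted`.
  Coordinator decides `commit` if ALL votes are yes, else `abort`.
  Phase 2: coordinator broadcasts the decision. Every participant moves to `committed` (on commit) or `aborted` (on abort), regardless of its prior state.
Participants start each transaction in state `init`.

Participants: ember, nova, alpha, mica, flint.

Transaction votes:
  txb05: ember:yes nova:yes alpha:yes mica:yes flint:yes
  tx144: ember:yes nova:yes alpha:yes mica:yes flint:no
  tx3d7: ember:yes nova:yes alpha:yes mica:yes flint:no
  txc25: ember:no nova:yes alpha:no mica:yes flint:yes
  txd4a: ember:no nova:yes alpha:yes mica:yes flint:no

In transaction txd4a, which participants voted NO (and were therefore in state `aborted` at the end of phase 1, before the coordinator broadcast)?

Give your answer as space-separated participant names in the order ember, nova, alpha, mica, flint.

Txn txd4a phase 1: ember no -> aborted; nova yes -> prepared; alpha yes -> prepared; mica yes -> prepared; flint no -> aborted

Answer: ember flint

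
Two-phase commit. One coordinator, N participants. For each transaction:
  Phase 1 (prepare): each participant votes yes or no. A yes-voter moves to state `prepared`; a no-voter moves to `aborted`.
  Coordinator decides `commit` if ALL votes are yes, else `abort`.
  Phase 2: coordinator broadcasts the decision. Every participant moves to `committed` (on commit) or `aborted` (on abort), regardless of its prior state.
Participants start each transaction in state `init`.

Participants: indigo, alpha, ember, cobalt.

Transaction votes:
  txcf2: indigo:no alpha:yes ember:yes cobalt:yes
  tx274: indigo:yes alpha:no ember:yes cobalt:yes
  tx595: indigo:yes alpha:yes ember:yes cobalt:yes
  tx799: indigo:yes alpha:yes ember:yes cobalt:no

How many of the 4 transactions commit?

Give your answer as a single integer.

Answer: 1

Derivation:
txcf2: no from indigo -> abort (commits=0)
tx274: no from alpha -> abort (commits=0)
tx595: all yes -> commit (commits=1)
tx799: no from cobalt -> abort (commits=1)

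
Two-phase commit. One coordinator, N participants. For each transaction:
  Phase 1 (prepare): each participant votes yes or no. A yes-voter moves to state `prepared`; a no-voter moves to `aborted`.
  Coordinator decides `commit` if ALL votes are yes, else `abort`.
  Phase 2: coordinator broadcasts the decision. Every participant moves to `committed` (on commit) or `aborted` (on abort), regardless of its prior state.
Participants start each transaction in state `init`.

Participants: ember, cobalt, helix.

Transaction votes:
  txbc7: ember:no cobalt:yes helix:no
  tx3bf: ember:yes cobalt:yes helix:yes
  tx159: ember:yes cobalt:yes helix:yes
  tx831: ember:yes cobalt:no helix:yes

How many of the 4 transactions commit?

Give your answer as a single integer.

Answer: 2

Derivation:
txbc7: no from ember, helix -> abort (commits=0)
tx3bf: all yes -> commit (commits=1)
tx159: all yes -> commit (commits=2)
tx831: no from cobalt -> abort (commits=2)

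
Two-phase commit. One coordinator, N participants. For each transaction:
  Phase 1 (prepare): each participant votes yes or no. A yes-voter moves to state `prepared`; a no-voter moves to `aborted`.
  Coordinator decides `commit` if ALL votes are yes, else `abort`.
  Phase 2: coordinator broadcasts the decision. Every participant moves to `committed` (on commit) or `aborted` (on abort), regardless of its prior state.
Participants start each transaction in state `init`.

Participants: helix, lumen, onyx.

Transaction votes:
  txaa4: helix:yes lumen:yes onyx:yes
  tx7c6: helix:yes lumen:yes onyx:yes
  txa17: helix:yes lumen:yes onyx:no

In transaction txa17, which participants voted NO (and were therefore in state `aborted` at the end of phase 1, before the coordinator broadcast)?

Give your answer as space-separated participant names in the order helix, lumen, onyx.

Txn txa17 phase 1: helix yes -> prepared; lumen yes -> prepared; onyx no -> aborted

Answer: onyx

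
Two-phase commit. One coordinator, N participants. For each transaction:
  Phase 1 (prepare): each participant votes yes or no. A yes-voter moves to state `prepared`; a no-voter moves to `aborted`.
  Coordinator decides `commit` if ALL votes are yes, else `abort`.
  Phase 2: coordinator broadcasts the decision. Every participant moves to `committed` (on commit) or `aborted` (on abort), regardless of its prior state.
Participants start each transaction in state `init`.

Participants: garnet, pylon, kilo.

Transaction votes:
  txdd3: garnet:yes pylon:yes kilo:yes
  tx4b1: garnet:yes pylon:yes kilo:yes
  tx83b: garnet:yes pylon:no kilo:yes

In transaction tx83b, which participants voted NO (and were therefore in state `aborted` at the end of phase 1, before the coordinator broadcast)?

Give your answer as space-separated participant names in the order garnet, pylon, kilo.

Txn tx83b phase 1: garnet yes -> prepared; pylon no -> aborted; kilo yes -> prepared

Answer: pylon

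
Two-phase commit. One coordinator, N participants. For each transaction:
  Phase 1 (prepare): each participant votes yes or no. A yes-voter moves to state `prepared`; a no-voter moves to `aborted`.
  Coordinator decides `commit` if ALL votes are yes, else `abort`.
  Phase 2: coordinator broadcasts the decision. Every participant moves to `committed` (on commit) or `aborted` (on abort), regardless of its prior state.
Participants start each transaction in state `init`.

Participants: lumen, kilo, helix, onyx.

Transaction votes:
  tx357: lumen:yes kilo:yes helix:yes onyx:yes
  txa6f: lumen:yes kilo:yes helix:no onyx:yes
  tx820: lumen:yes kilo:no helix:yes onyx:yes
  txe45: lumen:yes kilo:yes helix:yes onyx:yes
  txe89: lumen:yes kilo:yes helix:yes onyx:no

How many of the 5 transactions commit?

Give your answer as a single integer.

tx357: all yes -> commit (commits=1)
txa6f: no from helix -> abort (commits=1)
tx820: no from kilo -> abort (commits=1)
txe45: all yes -> commit (commits=2)
txe89: no from onyx -> abort (commits=2)

Answer: 2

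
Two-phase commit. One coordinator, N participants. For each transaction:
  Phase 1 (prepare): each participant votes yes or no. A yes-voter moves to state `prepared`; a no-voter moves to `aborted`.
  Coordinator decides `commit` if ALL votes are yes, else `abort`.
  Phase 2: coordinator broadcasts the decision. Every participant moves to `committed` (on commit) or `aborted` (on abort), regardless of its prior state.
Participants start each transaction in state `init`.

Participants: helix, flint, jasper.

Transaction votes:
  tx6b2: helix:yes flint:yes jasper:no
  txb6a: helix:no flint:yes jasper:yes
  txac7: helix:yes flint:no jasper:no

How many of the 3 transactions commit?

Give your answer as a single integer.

Answer: 0

Derivation:
tx6b2: no from jasper -> abort (commits=0)
txb6a: no from helix -> abort (commits=0)
txac7: no from flint, jasper -> abort (commits=0)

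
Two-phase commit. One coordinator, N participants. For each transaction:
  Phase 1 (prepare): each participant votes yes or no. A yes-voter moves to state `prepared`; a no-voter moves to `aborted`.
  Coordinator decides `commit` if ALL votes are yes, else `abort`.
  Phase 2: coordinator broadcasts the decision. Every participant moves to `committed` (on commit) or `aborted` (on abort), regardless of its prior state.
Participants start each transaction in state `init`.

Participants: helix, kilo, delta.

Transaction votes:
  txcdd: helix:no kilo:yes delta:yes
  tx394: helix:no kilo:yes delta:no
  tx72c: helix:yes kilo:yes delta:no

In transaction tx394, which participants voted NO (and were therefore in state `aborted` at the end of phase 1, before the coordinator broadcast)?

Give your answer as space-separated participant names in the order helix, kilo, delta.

Txn tx394 phase 1: helix no -> aborted; kilo yes -> prepared; delta no -> aborted

Answer: helix delta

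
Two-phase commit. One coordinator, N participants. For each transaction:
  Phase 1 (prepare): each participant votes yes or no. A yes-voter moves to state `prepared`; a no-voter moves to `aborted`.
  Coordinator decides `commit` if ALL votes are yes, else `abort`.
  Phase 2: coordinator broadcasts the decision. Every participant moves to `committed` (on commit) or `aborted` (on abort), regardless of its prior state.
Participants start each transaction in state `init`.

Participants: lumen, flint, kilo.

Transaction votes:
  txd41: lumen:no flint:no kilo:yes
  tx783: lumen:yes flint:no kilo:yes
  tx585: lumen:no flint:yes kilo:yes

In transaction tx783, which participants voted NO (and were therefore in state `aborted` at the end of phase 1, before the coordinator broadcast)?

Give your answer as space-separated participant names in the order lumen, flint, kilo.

Answer: flint

Derivation:
Txn tx783 phase 1: lumen yes -> prepared; flint no -> aborted; kilo yes -> prepared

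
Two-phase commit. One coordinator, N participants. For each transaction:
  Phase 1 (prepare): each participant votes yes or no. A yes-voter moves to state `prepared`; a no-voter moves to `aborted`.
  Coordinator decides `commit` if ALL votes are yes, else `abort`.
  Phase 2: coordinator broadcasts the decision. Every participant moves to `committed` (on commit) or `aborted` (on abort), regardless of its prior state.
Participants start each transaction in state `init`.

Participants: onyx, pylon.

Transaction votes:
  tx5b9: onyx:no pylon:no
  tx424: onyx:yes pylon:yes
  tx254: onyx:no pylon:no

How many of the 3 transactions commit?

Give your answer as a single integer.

tx5b9: no from onyx, pylon -> abort (commits=0)
tx424: all yes -> commit (commits=1)
tx254: no from onyx, pylon -> abort (commits=1)

Answer: 1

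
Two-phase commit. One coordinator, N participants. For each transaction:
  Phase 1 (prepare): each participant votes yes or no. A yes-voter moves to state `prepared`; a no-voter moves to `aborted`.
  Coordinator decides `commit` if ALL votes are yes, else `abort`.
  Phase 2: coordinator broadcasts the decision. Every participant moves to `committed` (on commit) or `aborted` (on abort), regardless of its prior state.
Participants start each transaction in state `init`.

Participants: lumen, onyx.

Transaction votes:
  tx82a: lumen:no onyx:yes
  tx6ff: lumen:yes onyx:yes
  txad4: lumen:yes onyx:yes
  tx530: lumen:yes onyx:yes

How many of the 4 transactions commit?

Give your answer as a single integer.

tx82a: no from lumen -> abort (commits=0)
tx6ff: all yes -> commit (commits=1)
txad4: all yes -> commit (commits=2)
tx530: all yes -> commit (commits=3)

Answer: 3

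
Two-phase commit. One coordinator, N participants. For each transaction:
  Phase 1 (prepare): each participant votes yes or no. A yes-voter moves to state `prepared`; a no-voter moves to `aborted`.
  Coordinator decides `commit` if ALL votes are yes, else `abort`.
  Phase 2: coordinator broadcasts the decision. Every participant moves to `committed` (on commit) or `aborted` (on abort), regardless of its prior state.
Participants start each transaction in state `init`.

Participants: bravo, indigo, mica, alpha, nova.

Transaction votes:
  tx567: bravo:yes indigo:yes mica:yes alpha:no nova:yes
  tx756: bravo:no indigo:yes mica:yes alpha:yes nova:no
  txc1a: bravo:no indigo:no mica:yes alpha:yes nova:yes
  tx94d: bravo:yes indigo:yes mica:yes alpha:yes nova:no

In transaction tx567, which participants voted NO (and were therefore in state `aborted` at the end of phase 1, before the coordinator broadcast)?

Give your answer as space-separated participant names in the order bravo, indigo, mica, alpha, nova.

Txn tx567 phase 1: bravo yes -> prepared; indigo yes -> prepared; mica yes -> prepared; alpha no -> aborted; nova yes -> prepared

Answer: alpha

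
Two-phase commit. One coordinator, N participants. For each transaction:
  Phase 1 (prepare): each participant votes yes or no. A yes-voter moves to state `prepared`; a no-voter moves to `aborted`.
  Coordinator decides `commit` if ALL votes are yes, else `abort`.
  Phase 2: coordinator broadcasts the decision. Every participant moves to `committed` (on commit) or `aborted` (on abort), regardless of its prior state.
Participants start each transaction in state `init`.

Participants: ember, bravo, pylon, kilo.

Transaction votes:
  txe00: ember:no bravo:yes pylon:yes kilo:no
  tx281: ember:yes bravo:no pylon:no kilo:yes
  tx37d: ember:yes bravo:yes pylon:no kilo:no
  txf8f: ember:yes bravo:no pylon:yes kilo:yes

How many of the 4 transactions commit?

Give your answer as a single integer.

Answer: 0

Derivation:
txe00: no from ember, kilo -> abort (commits=0)
tx281: no from bravo, pylon -> abort (commits=0)
tx37d: no from pylon, kilo -> abort (commits=0)
txf8f: no from bravo -> abort (commits=0)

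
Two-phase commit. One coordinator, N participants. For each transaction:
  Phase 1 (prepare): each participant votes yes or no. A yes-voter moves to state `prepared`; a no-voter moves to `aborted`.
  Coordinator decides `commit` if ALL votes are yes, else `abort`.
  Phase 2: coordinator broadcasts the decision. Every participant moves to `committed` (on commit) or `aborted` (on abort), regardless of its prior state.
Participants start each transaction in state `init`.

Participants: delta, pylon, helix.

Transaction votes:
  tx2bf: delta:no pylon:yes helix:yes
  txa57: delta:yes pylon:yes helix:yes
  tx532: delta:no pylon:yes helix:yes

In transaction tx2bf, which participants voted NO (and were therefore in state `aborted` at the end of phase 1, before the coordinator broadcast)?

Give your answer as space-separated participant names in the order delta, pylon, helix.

Txn tx2bf phase 1: delta no -> aborted; pylon yes -> prepared; helix yes -> prepared

Answer: delta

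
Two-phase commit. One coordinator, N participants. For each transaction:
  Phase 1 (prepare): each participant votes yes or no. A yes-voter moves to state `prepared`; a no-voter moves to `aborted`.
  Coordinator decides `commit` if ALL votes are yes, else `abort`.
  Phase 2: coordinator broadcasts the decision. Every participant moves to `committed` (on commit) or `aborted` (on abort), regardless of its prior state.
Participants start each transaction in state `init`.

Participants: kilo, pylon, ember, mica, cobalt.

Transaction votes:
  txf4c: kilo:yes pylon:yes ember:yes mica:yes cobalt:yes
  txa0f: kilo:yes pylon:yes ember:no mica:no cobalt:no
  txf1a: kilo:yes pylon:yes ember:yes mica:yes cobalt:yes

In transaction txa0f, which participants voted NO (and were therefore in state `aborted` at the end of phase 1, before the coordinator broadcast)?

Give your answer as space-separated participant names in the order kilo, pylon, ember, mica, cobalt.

Answer: ember mica cobalt

Derivation:
Txn txa0f phase 1: kilo yes -> prepared; pylon yes -> prepared; ember no -> aborted; mica no -> aborted; cobalt no -> aborted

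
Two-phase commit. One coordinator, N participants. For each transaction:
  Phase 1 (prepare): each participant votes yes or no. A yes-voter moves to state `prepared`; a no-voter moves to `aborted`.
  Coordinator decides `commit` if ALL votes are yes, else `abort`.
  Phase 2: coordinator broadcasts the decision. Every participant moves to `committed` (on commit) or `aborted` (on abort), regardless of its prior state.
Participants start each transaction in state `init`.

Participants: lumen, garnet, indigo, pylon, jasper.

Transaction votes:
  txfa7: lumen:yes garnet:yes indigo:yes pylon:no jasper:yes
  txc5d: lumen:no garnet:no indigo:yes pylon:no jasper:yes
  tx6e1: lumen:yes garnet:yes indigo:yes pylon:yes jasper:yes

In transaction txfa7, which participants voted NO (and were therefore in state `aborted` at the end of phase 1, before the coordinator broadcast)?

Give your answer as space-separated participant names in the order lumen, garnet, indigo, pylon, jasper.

Txn txfa7 phase 1: lumen yes -> prepared; garnet yes -> prepared; indigo yes -> prepared; pylon no -> aborted; jasper yes -> prepared

Answer: pylon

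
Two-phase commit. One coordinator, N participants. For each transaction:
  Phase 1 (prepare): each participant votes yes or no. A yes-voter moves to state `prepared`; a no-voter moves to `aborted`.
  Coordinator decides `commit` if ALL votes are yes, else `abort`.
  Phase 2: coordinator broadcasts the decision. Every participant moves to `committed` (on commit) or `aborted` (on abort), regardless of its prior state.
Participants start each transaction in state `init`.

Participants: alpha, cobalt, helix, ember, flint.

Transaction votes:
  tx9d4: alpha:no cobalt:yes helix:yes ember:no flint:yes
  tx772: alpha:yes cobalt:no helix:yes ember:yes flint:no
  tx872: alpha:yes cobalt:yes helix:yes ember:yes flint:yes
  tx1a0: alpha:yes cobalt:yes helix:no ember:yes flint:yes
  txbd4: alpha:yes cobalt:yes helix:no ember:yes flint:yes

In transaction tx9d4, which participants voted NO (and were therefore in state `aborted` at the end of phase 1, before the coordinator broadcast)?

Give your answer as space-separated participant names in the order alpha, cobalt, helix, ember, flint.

Txn tx9d4 phase 1: alpha no -> aborted; cobalt yes -> prepared; helix yes -> prepared; ember no -> aborted; flint yes -> prepared

Answer: alpha ember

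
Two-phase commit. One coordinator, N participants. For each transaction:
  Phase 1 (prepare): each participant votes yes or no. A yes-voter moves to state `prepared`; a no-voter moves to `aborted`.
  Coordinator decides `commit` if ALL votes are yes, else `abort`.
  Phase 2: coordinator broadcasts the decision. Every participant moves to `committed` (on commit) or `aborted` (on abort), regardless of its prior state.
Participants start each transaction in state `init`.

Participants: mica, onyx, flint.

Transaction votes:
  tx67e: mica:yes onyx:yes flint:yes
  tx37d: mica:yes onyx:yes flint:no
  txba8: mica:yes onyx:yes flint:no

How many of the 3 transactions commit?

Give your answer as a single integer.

tx67e: all yes -> commit (commits=1)
tx37d: no from flint -> abort (commits=1)
txba8: no from flint -> abort (commits=1)

Answer: 1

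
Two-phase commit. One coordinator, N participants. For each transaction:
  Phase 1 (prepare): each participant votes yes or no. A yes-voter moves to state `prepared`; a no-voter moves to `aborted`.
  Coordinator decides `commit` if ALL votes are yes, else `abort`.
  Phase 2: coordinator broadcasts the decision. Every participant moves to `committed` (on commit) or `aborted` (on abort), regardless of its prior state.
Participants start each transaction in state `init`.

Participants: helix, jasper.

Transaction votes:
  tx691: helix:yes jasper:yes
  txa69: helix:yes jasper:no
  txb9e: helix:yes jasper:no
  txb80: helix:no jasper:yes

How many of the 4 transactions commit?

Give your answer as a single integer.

Answer: 1

Derivation:
tx691: all yes -> commit (commits=1)
txa69: no from jasper -> abort (commits=1)
txb9e: no from jasper -> abort (commits=1)
txb80: no from helix -> abort (commits=1)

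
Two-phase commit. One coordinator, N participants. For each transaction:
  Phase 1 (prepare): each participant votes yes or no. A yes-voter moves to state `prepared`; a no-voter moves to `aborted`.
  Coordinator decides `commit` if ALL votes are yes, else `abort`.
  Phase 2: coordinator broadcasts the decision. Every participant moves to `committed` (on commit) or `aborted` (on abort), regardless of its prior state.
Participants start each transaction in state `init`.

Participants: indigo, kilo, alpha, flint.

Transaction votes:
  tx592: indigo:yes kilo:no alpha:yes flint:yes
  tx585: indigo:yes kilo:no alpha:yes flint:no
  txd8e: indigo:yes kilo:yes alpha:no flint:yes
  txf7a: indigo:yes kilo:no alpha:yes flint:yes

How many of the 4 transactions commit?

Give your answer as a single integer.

tx592: no from kilo -> abort (commits=0)
tx585: no from kilo, flint -> abort (commits=0)
txd8e: no from alpha -> abort (commits=0)
txf7a: no from kilo -> abort (commits=0)

Answer: 0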